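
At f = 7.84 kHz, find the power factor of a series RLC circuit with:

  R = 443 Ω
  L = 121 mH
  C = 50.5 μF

Step 1 — Angular frequency: ω = 2π·f = 2π·7840 = 4.926e+04 rad/s.
Step 2 — Component impedances:
  R: Z = R = 443 Ω
  L: Z = jωL = j·4.926e+04·0.121 = 0 + j5960 Ω
  C: Z = 1/(jωC) = -j/(ω·C) = 0 - j0.402 Ω
Step 3 — Series combination: Z_total = R + L + C = 443 + j5960 Ω = 5977∠85.7° Ω.
Step 4 — Power factor: PF = cos(φ) = Re(Z)/|Z| = 443/5977 = 0.07412.
Step 5 — Type: Im(Z) = 5960 ⇒ lagging (phase φ = 85.7°).

PF = 0.07412 (lagging, φ = 85.7°)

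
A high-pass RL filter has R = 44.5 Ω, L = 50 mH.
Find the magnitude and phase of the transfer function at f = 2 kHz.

Step 1 — Angular frequency: ω = 2π·2000 = 1.257e+04 rad/s.
Step 2 — Transfer function: H(jω) = jωL/(R + jωL).
Step 3 — Numerator jωL = j·628.3; denominator R + jωL = 44.5 + j628.3.
Step 4 — H = 0.995 + j0.07047.
Step 5 — Magnitude: |H| = 0.9975 (-0.0 dB); phase: φ = 4.1°.

|H| = 0.9975 (-0.0 dB), φ = 4.1°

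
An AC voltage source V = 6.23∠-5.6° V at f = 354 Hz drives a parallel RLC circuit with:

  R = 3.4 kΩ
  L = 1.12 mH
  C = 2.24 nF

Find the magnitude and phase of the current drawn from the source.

Step 1 — Angular frequency: ω = 2π·f = 2π·354 = 2224 rad/s.
Step 2 — Component impedances:
  R: Z = R = 3400 Ω
  L: Z = jωL = j·2224·0.00112 = 0 + j2.491 Ω
  C: Z = 1/(jωC) = -j/(ω·C) = 0 - j2.007e+05 Ω
Step 3 — Parallel combination: 1/Z_total = 1/R + 1/L + 1/C; Z_total = 0.001825 + j2.491 Ω = 2.491∠90.0° Ω.
Step 4 — Source phasor: V = 6.23∠-5.6° V = 6.2 - j0.6079 V.
Step 5 — Ohm's law: I = V / Z_total = (6.2 - j0.6079) / (0.001825 + j2.491) = -0.2422 - j2.489 A.
Step 6 — Convert to polar: |I| = 2.501 A, ∠I = -95.6°.

I = 2.501∠-95.6° A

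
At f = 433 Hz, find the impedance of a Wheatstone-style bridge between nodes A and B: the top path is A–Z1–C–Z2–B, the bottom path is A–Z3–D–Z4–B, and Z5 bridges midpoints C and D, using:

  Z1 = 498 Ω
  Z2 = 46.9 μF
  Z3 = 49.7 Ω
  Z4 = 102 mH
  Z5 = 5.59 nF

Step 1 — Angular frequency: ω = 2π·f = 2π·433 = 2721 rad/s.
Step 2 — Component impedances:
  Z1: Z = R = 498 Ω
  Z2: Z = 1/(jωC) = -j/(ω·C) = 0 - j7.837 Ω
  Z3: Z = R = 49.7 Ω
  Z4: Z = jωL = j·2721·0.102 = 0 + j277.5 Ω
  Z5: Z = 1/(jωC) = -j/(ω·C) = 0 - j6.575e+04 Ω
Step 3 — Bridge requires nodal analysis (the Z5 bridge couples midpoints C and D, so the two paths cannot be reduced to a simple series/parallel combination). Setting node B to ground and injecting 1 A at node A, the 3-node admittance system at A, C, D solves to V_A = Z_AB = 139.9 + j183.5 Ω = 230.8∠52.7° Ω.

Z = 139.9 + j183.5 Ω = 230.8∠52.7° Ω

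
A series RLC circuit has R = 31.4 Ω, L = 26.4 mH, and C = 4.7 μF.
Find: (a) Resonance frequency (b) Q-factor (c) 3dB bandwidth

Step 1 — Resonance condition Im(Z)=0 gives ω₀ = 1/√(LC).
Step 2 — ω₀ = 1/√(0.0264·4.7e-06) = 2839 rad/s.
Step 3 — f₀ = ω₀/(2π) = 451.8 Hz.
Step 4 — Series Q: Q = ω₀L/R = 2839·0.0264/31.4 = 2.387.
Step 5 — 3dB bandwidth: Δω = ω₀/Q = 1189 rad/s; BW = Δω/(2π) = 189.3 Hz.

(a) f₀ = 451.8 Hz  (b) Q = 2.387  (c) BW = 189.3 Hz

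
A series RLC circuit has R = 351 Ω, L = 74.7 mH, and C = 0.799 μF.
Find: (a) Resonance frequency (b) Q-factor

Step 1 — Resonance condition Im(Z)=0 gives ω₀ = 1/√(LC).
Step 2 — ω₀ = 1/√(0.0747·7.99e-07) = 4093 rad/s.
Step 3 — f₀ = ω₀/(2π) = 651.5 Hz.
Step 4 — Series Q: Q = ω₀L/R = 4093·0.0747/351 = 0.8711.

(a) f₀ = 651.5 Hz  (b) Q = 0.8711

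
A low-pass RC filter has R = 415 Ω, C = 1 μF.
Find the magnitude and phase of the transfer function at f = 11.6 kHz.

Step 1 — Angular frequency: ω = 2π·1.16e+04 = 7.288e+04 rad/s.
Step 2 — Transfer function: H(jω) = 1/(1 + jωRC).
Step 3 — Denominator: 1 + jωRC = 1 + j·7.288e+04·415·1e-06 = 1 + j30.25.
Step 4 — H = 0.001092 - j0.03302.
Step 5 — Magnitude: |H| = 0.03304 (-29.6 dB); phase: φ = -88.1°.

|H| = 0.03304 (-29.6 dB), φ = -88.1°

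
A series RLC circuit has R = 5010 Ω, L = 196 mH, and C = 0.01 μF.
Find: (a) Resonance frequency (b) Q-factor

Step 1 — Resonance condition Im(Z)=0 gives ω₀ = 1/√(LC).
Step 2 — ω₀ = 1/√(0.196·1e-08) = 2.259e+04 rad/s.
Step 3 — f₀ = ω₀/(2π) = 3595 Hz.
Step 4 — Series Q: Q = ω₀L/R = 2.259e+04·0.196/5010 = 0.8837.

(a) f₀ = 3595 Hz  (b) Q = 0.8837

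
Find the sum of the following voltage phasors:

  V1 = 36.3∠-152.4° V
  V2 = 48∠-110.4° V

Step 1 — Convert each phasor to rectangular form:
  V1 = 36.3·(cos(-152.4°) + j·sin(-152.4°)) = -32.17 - j16.82 V
  V2 = 48·(cos(-110.4°) + j·sin(-110.4°)) = -16.73 - j44.99 V
Step 2 — Sum components: V_total = -48.9 - j61.81 V.
Step 3 — Convert to polar: |V_total| = 78.81 V, ∠V_total = -128.4°.

V_total = 78.81∠-128.4° V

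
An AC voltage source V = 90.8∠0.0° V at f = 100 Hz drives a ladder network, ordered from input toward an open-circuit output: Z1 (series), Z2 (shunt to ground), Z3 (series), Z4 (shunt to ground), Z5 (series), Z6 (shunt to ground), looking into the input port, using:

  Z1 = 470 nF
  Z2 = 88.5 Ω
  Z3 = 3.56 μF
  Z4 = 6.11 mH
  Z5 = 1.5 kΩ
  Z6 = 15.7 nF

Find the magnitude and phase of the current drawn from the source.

Step 1 — Angular frequency: ω = 2π·f = 2π·100 = 628.3 rad/s.
Step 2 — Component impedances:
  Z1: Z = 1/(jωC) = -j/(ω·C) = 0 - j3386 Ω
  Z2: Z = R = 88.5 Ω
  Z3: Z = 1/(jωC) = -j/(ω·C) = 0 - j447.1 Ω
  Z4: Z = jωL = j·628.3·0.00611 = 0 + j3.839 Ω
  Z5: Z = R = 1500 Ω
  Z6: Z = 1/(jωC) = -j/(ω·C) = 0 - j1.014e+05 Ω
Step 3 — Ladder network (open output): work backward from the far end, alternating series and parallel combinations. Z_in = 85.11 - j3403 Ω = 3404∠-88.6° Ω.
Step 4 — Source phasor: V = 90.8∠0.0° V = 90.8 V.
Step 5 — Ohm's law: I = V / Z_total = (90.8) / (85.11 - j3403) = 0.0006668 + j0.02666 A.
Step 6 — Convert to polar: |I| = 0.02667 A, ∠I = 88.6°.

I = 0.02667∠88.6° A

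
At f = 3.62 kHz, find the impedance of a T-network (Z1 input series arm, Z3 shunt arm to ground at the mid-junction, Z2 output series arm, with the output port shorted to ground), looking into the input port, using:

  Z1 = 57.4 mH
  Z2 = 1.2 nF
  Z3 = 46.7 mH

Step 1 — Angular frequency: ω = 2π·f = 2π·3620 = 2.275e+04 rad/s.
Step 2 — Component impedances:
  Z1: Z = jωL = j·2.275e+04·0.0574 = 0 + j1306 Ω
  Z2: Z = 1/(jωC) = -j/(ω·C) = 0 - j3.664e+04 Ω
  Z3: Z = jωL = j·2.275e+04·0.0467 = 0 + j1062 Ω
Step 3 — With the output port shorted to ground, the output series arm Z2 runs from the junction to ground; the shunt arm Z3 also runs from the junction to ground. They appear in parallel: Z3 || Z2 = 0 + j1094 Ω.
Step 4 — Series with input arm Z1: Z_in = Z1 + (Z3 || Z2) = 0 + j2399 Ω = 2399∠90.0° Ω.

Z = 0 + j2399 Ω = 2399∠90.0° Ω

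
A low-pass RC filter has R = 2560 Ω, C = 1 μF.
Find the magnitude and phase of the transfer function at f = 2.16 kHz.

Step 1 — Angular frequency: ω = 2π·2160 = 1.357e+04 rad/s.
Step 2 — Transfer function: H(jω) = 1/(1 + jωRC).
Step 3 — Denominator: 1 + jωRC = 1 + j·1.357e+04·2560·1e-06 = 1 + j34.74.
Step 4 — H = 0.0008277 - j0.02876.
Step 5 — Magnitude: |H| = 0.02877 (-30.8 dB); phase: φ = -88.4°.

|H| = 0.02877 (-30.8 dB), φ = -88.4°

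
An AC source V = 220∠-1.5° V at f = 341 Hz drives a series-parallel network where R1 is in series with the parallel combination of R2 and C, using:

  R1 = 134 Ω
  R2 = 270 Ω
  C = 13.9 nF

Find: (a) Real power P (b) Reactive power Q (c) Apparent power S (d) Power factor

Step 1 — Angular frequency: ω = 2π·f = 2π·341 = 2143 rad/s.
Step 2 — Component impedances:
  R1: Z = R = 134 Ω
  R2: Z = R = 270 Ω
  C: Z = 1/(jωC) = -j/(ω·C) = 0 - j3.358e+04 Ω
Step 3 — Parallel branch: R2 || C = 1/(1/R2 + 1/C) = 270 - j2.171 Ω.
Step 4 — Series with R1: Z_total = R1 + (R2 || C) = 404 - j2.171 Ω = 404∠-0.3° Ω.
Step 5 — Source phasor: V = 220∠-1.5° V = 219.9 - j5.759 V.
Step 6 — Current: I = V / Z = 0.5445 - j0.01133 A = 0.5446∠-1.2° A.
Step 7 — Complex power: S = V·I* = 119.8 - j0.6438 VA.
Step 8 — Real power: P = Re(S) = 119.8 W.
Step 9 — Reactive power: Q = Im(S) = -0.6438 VAR.
Step 10 — Apparent power: |S| = 119.8 VA.
Step 11 — Power factor: PF = P/|S| = 1 (leading).

(a) P = 119.8 W  (b) Q = -0.6438 VAR  (c) S = 119.8 VA  (d) PF = 1 (leading)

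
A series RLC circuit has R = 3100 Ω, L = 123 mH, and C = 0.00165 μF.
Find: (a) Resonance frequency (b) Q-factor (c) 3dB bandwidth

Step 1 — Resonance: ω₀ = 1/√(LC) = 1/√(0.123·1.65e-09) = 7.019e+04 rad/s.
Step 2 — f₀ = ω₀/(2π) = 1.117e+04 Hz.
Step 3 — Series Q: Q = ω₀L/R = 7.019e+04·0.123/3100 = 2.785.
Step 4 — Bandwidth: Δω = ω₀/Q = 2.52e+04 rad/s; BW = Δω/(2π) = 4011 Hz.

(a) f₀ = 1.117e+04 Hz  (b) Q = 2.785  (c) BW = 4011 Hz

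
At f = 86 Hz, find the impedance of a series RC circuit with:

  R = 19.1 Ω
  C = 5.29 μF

Step 1 — Angular frequency: ω = 2π·f = 2π·86 = 540.4 rad/s.
Step 2 — Component impedances:
  R: Z = R = 19.1 Ω
  C: Z = 1/(jωC) = -j/(ω·C) = 0 - j349.8 Ω
Step 3 — Series combination: Z_total = R + C = 19.1 - j349.8 Ω = 350.4∠-86.9° Ω.

Z = 19.1 - j349.8 Ω = 350.4∠-86.9° Ω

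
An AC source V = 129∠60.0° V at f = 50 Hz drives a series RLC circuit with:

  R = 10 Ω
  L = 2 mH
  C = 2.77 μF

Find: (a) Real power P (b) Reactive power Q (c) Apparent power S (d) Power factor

Step 1 — Angular frequency: ω = 2π·f = 2π·50 = 314.2 rad/s.
Step 2 — Component impedances:
  R: Z = R = 10 Ω
  L: Z = jωL = j·314.2·0.002 = 0 + j0.6283 Ω
  C: Z = 1/(jωC) = -j/(ω·C) = 0 - j1149 Ω
Step 3 — Series combination: Z_total = R + L + C = 10 - j1149 Ω = 1149∠-89.5° Ω.
Step 4 — Source phasor: V = 129∠60.0° V = 64.5 + j111.7 V.
Step 5 — Current: I = V / Z = -0.09678 + j0.057 A = 0.1123∠149.5° A.
Step 6 — Complex power: S = V·I* = 0.1261 - j14.49 VA.
Step 7 — Real power: P = Re(S) = 0.1261 W.
Step 8 — Reactive power: Q = Im(S) = -14.49 VAR.
Step 9 — Apparent power: |S| = 14.49 VA.
Step 10 — Power factor: PF = P/|S| = 0.008707 (leading).

(a) P = 0.1261 W  (b) Q = -14.49 VAR  (c) S = 14.49 VA  (d) PF = 0.008707 (leading)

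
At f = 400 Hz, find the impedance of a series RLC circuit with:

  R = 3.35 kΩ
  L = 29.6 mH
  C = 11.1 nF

Step 1 — Angular frequency: ω = 2π·f = 2π·400 = 2513 rad/s.
Step 2 — Component impedances:
  R: Z = R = 3350 Ω
  L: Z = jωL = j·2513·0.0296 = 0 + j74.39 Ω
  C: Z = 1/(jωC) = -j/(ω·C) = 0 - j3.585e+04 Ω
Step 3 — Series combination: Z_total = R + L + C = 3350 - j3.577e+04 Ω = 3.593e+04∠-84.6° Ω.

Z = 3350 - j3.577e+04 Ω = 3.593e+04∠-84.6° Ω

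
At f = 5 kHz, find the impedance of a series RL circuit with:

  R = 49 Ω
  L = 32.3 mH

Step 1 — Angular frequency: ω = 2π·f = 2π·5000 = 3.142e+04 rad/s.
Step 2 — Component impedances:
  R: Z = R = 49 Ω
  L: Z = jωL = j·3.142e+04·0.0323 = 0 + j1015 Ω
Step 3 — Series combination: Z_total = R + L = 49 + j1015 Ω = 1016∠87.2° Ω.

Z = 49 + j1015 Ω = 1016∠87.2° Ω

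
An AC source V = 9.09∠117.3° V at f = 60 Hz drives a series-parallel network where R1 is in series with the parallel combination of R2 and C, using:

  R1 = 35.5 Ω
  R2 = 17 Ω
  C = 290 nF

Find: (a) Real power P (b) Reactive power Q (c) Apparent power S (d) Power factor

Step 1 — Angular frequency: ω = 2π·f = 2π·60 = 377 rad/s.
Step 2 — Component impedances:
  R1: Z = R = 35.5 Ω
  R2: Z = R = 17 Ω
  C: Z = 1/(jωC) = -j/(ω·C) = 0 - j9147 Ω
Step 3 — Parallel branch: R2 || C = 1/(1/R2 + 1/C) = 17 - j0.0316 Ω.
Step 4 — Series with R1: Z_total = R1 + (R2 || C) = 52.5 - j0.0316 Ω = 52.5∠-0.0° Ω.
Step 5 — Source phasor: V = 9.09∠117.3° V = -4.169 + j8.078 V.
Step 6 — Current: I = V / Z = -0.0795 + j0.1538 A = 0.1731∠117.3° A.
Step 7 — Complex power: S = V·I* = 1.574 - j0.0009472 VA.
Step 8 — Real power: P = Re(S) = 1.574 W.
Step 9 — Reactive power: Q = Im(S) = -0.0009472 VAR.
Step 10 — Apparent power: |S| = 1.574 VA.
Step 11 — Power factor: PF = P/|S| = 1 (leading).

(a) P = 1.574 W  (b) Q = -0.0009472 VAR  (c) S = 1.574 VA  (d) PF = 1 (leading)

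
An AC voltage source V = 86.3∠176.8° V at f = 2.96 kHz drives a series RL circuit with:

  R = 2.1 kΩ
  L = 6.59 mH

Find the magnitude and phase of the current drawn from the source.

Step 1 — Angular frequency: ω = 2π·f = 2π·2960 = 1.86e+04 rad/s.
Step 2 — Component impedances:
  R: Z = R = 2100 Ω
  L: Z = jωL = j·1.86e+04·0.00659 = 0 + j122.6 Ω
Step 3 — Series combination: Z_total = R + L = 2100 + j122.6 Ω = 2104∠3.3° Ω.
Step 4 — Source phasor: V = 86.3∠176.8° V = -86.17 + j4.817 V.
Step 5 — Ohm's law: I = V / Z_total = (-86.17 + j4.817) / (2100 + j122.6) = -0.04076 + j0.004673 A.
Step 6 — Convert to polar: |I| = 0.04103 A, ∠I = 173.5°.

I = 0.04103∠173.5° A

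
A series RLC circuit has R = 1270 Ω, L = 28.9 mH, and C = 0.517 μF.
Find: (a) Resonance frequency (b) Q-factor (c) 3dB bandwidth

Step 1 — Resonance condition Im(Z)=0 gives ω₀ = 1/√(LC).
Step 2 — ω₀ = 1/√(0.0289·5.17e-07) = 8181 rad/s.
Step 3 — f₀ = ω₀/(2π) = 1302 Hz.
Step 4 — Series Q: Q = ω₀L/R = 8181·0.0289/1270 = 0.1862.
Step 5 — 3dB bandwidth: Δω = ω₀/Q = 4.394e+04 rad/s; BW = Δω/(2π) = 6994 Hz.

(a) f₀ = 1302 Hz  (b) Q = 0.1862  (c) BW = 6994 Hz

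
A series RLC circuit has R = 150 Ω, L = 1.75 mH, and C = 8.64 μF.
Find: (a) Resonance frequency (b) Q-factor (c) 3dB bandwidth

Step 1 — Resonance: ω₀ = 1/√(LC) = 1/√(0.00175·8.64e-06) = 8133 rad/s.
Step 2 — f₀ = ω₀/(2π) = 1294 Hz.
Step 3 — Series Q: Q = ω₀L/R = 8133·0.00175/150 = 0.09488.
Step 4 — Bandwidth: Δω = ω₀/Q = 8.571e+04 rad/s; BW = Δω/(2π) = 1.364e+04 Hz.

(a) f₀ = 1294 Hz  (b) Q = 0.09488  (c) BW = 1.364e+04 Hz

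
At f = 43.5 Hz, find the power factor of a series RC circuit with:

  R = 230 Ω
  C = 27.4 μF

Step 1 — Angular frequency: ω = 2π·f = 2π·43.5 = 273.3 rad/s.
Step 2 — Component impedances:
  R: Z = R = 230 Ω
  C: Z = 1/(jωC) = -j/(ω·C) = 0 - j133.5 Ω
Step 3 — Series combination: Z_total = R + C = 230 - j133.5 Ω = 266∠-30.1° Ω.
Step 4 — Power factor: PF = cos(φ) = Re(Z)/|Z| = 230/265.95 = 0.8648.
Step 5 — Type: Im(Z) = -133.5 ⇒ leading (phase φ = -30.1°).

PF = 0.8648 (leading, φ = -30.1°)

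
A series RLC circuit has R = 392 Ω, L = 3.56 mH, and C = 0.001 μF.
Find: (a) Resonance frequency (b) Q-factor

Step 1 — Resonance condition Im(Z)=0 gives ω₀ = 1/√(LC).
Step 2 — ω₀ = 1/√(0.00356·1e-09) = 5.3e+05 rad/s.
Step 3 — f₀ = ω₀/(2π) = 8.435e+04 Hz.
Step 4 — Series Q: Q = ω₀L/R = 5.3e+05·0.00356/392 = 4.813.

(a) f₀ = 8.435e+04 Hz  (b) Q = 4.813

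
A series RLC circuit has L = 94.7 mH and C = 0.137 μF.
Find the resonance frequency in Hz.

Step 1 — Resonance condition Im(Z)=0 gives ω₀ = 1/√(LC).
Step 2 — ω₀ = 1/√(0.0947·1.37e-07) = 8779 rad/s.
Step 3 — f₀ = ω₀/(2π) = 1397 Hz.

f₀ = 1397 Hz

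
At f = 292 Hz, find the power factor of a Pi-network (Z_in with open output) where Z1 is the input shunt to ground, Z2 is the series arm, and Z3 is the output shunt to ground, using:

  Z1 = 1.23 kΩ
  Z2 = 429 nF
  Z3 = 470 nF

Step 1 — Angular frequency: ω = 2π·f = 2π·292 = 1835 rad/s.
Step 2 — Component impedances:
  Z1: Z = R = 1230 Ω
  Z2: Z = 1/(jωC) = -j/(ω·C) = 0 - j1271 Ω
  Z3: Z = 1/(jωC) = -j/(ω·C) = 0 - j1160 Ω
Step 3 — With open output, the series arm Z2 and the output shunt Z3 appear in series to ground: Z2 + Z3 = 0 - j2430 Ω.
Step 4 — Parallel with input shunt Z1: Z_in = Z1 || (Z2 + Z3) = 979.2 - j495.6 Ω = 1097∠-26.8° Ω.
Step 5 — Power factor: PF = cos(φ) = Re(Z)/|Z| = 979.168/1097.44 = 0.8922.
Step 6 — Type: Im(Z) = -495.6 ⇒ leading (phase φ = -26.8°).

PF = 0.8922 (leading, φ = -26.8°)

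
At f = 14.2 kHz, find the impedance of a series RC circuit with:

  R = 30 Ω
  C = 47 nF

Step 1 — Angular frequency: ω = 2π·f = 2π·1.42e+04 = 8.922e+04 rad/s.
Step 2 — Component impedances:
  R: Z = R = 30 Ω
  C: Z = 1/(jωC) = -j/(ω·C) = 0 - j238.5 Ω
Step 3 — Series combination: Z_total = R + C = 30 - j238.5 Ω = 240.3∠-82.8° Ω.

Z = 30 - j238.5 Ω = 240.3∠-82.8° Ω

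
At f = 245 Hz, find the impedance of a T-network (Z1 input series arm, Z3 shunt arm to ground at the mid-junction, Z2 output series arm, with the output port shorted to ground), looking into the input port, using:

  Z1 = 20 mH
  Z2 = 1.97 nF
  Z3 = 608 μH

Step 1 — Angular frequency: ω = 2π·f = 2π·245 = 1539 rad/s.
Step 2 — Component impedances:
  Z1: Z = jωL = j·1539·0.02 = 0 + j30.79 Ω
  Z2: Z = 1/(jωC) = -j/(ω·C) = 0 - j3.298e+05 Ω
  Z3: Z = jωL = j·1539·0.000608 = 0 + j0.9359 Ω
Step 3 — With the output port shorted to ground, the output series arm Z2 runs from the junction to ground; the shunt arm Z3 also runs from the junction to ground. They appear in parallel: Z3 || Z2 = 0 + j0.9359 Ω.
Step 4 — Series with input arm Z1: Z_in = Z1 + (Z3 || Z2) = 0 + j31.72 Ω = 31.72∠90.0° Ω.

Z = 0 + j31.72 Ω = 31.72∠90.0° Ω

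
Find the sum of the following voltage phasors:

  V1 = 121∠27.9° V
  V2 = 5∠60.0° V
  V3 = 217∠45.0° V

Step 1 — Convert each phasor to rectangular form:
  V1 = 121·(cos(27.9°) + j·sin(27.9°)) = 106.9 + j56.62 V
  V2 = 5·(cos(60.0°) + j·sin(60.0°)) = 2.5 + j4.33 V
  V3 = 217·(cos(45.0°) + j·sin(45.0°)) = 153.4 + j153.4 V
Step 2 — Sum components: V_total = 262.9 + j214.4 V.
Step 3 — Convert to polar: |V_total| = 339.2 V, ∠V_total = 39.2°.

V_total = 339.2∠39.2° V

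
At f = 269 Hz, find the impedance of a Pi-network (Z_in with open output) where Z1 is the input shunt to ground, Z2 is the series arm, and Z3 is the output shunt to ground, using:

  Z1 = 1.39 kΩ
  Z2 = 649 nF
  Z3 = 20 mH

Step 1 — Angular frequency: ω = 2π·f = 2π·269 = 1690 rad/s.
Step 2 — Component impedances:
  Z1: Z = R = 1390 Ω
  Z2: Z = 1/(jωC) = -j/(ω·C) = 0 - j911.6 Ω
  Z3: Z = jωL = j·1690·0.02 = 0 + j33.8 Ω
Step 3 — With open output, the series arm Z2 and the output shunt Z3 appear in series to ground: Z2 + Z3 = 0 - j877.8 Ω.
Step 4 — Parallel with input shunt Z1: Z_in = Z1 || (Z2 + Z3) = 396.3 - j627.5 Ω = 742.2∠-57.7° Ω.

Z = 396.3 - j627.5 Ω = 742.2∠-57.7° Ω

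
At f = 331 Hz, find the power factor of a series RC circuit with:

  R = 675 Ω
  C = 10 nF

Step 1 — Angular frequency: ω = 2π·f = 2π·331 = 2080 rad/s.
Step 2 — Component impedances:
  R: Z = R = 675 Ω
  C: Z = 1/(jωC) = -j/(ω·C) = 0 - j4.808e+04 Ω
Step 3 — Series combination: Z_total = R + C = 675 - j4.808e+04 Ω = 4.809e+04∠-89.2° Ω.
Step 4 — Power factor: PF = cos(φ) = Re(Z)/|Z| = 675/4.809e+04 = 0.01404.
Step 5 — Type: Im(Z) = -4.808e+04 ⇒ leading (phase φ = -89.2°).

PF = 0.01404 (leading, φ = -89.2°)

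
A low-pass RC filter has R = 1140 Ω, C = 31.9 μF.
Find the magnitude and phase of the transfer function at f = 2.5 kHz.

Step 1 — Angular frequency: ω = 2π·2500 = 1.571e+04 rad/s.
Step 2 — Transfer function: H(jω) = 1/(1 + jωRC).
Step 3 — Denominator: 1 + jωRC = 1 + j·1.571e+04·1140·3.19e-05 = 1 + j571.2.
Step 4 — H = 3.065e-06 - j0.001751.
Step 5 — Magnitude: |H| = 0.001751 (-55.1 dB); phase: φ = -89.9°.

|H| = 0.001751 (-55.1 dB), φ = -89.9°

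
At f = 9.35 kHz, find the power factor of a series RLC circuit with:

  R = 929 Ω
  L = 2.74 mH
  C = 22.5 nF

Step 1 — Angular frequency: ω = 2π·f = 2π·9350 = 5.875e+04 rad/s.
Step 2 — Component impedances:
  R: Z = R = 929 Ω
  L: Z = jωL = j·5.875e+04·0.00274 = 0 + j161 Ω
  C: Z = 1/(jωC) = -j/(ω·C) = 0 - j756.5 Ω
Step 3 — Series combination: Z_total = R + L + C = 929 - j595.6 Ω = 1104∠-32.7° Ω.
Step 4 — Power factor: PF = cos(φ) = Re(Z)/|Z| = 929/1103.5 = 0.8419.
Step 5 — Type: Im(Z) = -595.6 ⇒ leading (phase φ = -32.7°).

PF = 0.8419 (leading, φ = -32.7°)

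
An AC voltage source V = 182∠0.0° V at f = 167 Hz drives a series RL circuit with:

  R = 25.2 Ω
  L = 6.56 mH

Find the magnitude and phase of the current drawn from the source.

Step 1 — Angular frequency: ω = 2π·f = 2π·167 = 1049 rad/s.
Step 2 — Component impedances:
  R: Z = R = 25.2 Ω
  L: Z = jωL = j·1049·0.00656 = 0 + j6.883 Ω
Step 3 — Series combination: Z_total = R + L = 25.2 + j6.883 Ω = 26.12∠15.3° Ω.
Step 4 — Source phasor: V = 182∠0.0° V = 182 V.
Step 5 — Ohm's law: I = V / Z_total = (182) / (25.2 + j6.883) = 6.721 - j1.836 A.
Step 6 — Convert to polar: |I| = 6.967 A, ∠I = -15.3°.

I = 6.967∠-15.3° A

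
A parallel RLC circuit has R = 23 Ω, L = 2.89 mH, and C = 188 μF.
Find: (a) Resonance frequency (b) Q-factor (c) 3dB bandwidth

Step 1 — Resonance: ω₀ = 1/√(LC) = 1/√(0.00289·0.000188) = 1357 rad/s.
Step 2 — f₀ = ω₀/(2π) = 215.9 Hz.
Step 3 — Parallel Q: Q = R/(ω₀L) = 23/(1357·0.00289) = 5.866.
Step 4 — Bandwidth: Δω = ω₀/Q = 231.3 rad/s; BW = Δω/(2π) = 36.81 Hz.

(a) f₀ = 215.9 Hz  (b) Q = 5.866  (c) BW = 36.81 Hz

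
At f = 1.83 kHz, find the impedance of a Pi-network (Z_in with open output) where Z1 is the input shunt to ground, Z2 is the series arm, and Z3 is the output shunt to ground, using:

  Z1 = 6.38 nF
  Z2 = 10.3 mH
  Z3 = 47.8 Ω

Step 1 — Angular frequency: ω = 2π·f = 2π·1830 = 1.15e+04 rad/s.
Step 2 — Component impedances:
  Z1: Z = 1/(jωC) = -j/(ω·C) = 0 - j1.363e+04 Ω
  Z2: Z = jωL = j·1.15e+04·0.0103 = 0 + j118.4 Ω
  Z3: Z = R = 47.8 Ω
Step 3 — With open output, the series arm Z2 and the output shunt Z3 appear in series to ground: Z2 + Z3 = 47.8 + j118.4 Ω.
Step 4 — Parallel with input shunt Z1: Z_in = Z1 || (Z2 + Z3) = 48.64 + j119.3 Ω = 128.8∠67.8° Ω.

Z = 48.64 + j119.3 Ω = 128.8∠67.8° Ω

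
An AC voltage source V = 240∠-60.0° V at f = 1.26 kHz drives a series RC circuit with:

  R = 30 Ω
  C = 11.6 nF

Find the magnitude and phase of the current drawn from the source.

Step 1 — Angular frequency: ω = 2π·f = 2π·1260 = 7917 rad/s.
Step 2 — Component impedances:
  R: Z = R = 30 Ω
  C: Z = 1/(jωC) = -j/(ω·C) = 0 - j1.089e+04 Ω
Step 3 — Series combination: Z_total = R + C = 30 - j1.089e+04 Ω = 1.089e+04∠-89.8° Ω.
Step 4 — Source phasor: V = 240∠-60.0° V = 120 - j207.8 V.
Step 5 — Ohm's law: I = V / Z_total = (120 - j207.8) / (30 - j1.089e+04) = 0.01912 + j0.01097 A.
Step 6 — Convert to polar: |I| = 0.02204 A, ∠I = 29.8°.

I = 0.02204∠29.8° A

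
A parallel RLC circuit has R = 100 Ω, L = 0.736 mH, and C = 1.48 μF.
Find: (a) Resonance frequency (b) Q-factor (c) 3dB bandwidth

Step 1 — Resonance: ω₀ = 1/√(LC) = 1/√(0.000736·1.48e-06) = 3.03e+04 rad/s.
Step 2 — f₀ = ω₀/(2π) = 4822 Hz.
Step 3 — Parallel Q: Q = R/(ω₀L) = 100/(3.03e+04·0.000736) = 4.484.
Step 4 — Bandwidth: Δω = ω₀/Q = 6757 rad/s; BW = Δω/(2π) = 1075 Hz.

(a) f₀ = 4822 Hz  (b) Q = 4.484  (c) BW = 1075 Hz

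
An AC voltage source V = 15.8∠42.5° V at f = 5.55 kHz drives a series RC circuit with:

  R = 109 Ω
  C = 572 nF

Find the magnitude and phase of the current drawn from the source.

Step 1 — Angular frequency: ω = 2π·f = 2π·5550 = 3.487e+04 rad/s.
Step 2 — Component impedances:
  R: Z = R = 109 Ω
  C: Z = 1/(jωC) = -j/(ω·C) = 0 - j50.13 Ω
Step 3 — Series combination: Z_total = R + C = 109 - j50.13 Ω = 120∠-24.7° Ω.
Step 4 — Source phasor: V = 15.8∠42.5° V = 11.65 + j10.67 V.
Step 5 — Ohm's law: I = V / Z_total = (11.65 + j10.67) / (109 - j50.13) = 0.05103 + j0.1214 A.
Step 6 — Convert to polar: |I| = 0.1317 A, ∠I = 67.2°.

I = 0.1317∠67.2° A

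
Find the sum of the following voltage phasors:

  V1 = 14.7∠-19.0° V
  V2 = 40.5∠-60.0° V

Step 1 — Convert each phasor to rectangular form:
  V1 = 14.7·(cos(-19.0°) + j·sin(-19.0°)) = 13.9 - j4.786 V
  V2 = 40.5·(cos(-60.0°) + j·sin(-60.0°)) = 20.25 - j35.07 V
Step 2 — Sum components: V_total = 34.15 - j39.86 V.
Step 3 — Convert to polar: |V_total| = 52.49 V, ∠V_total = -49.4°.

V_total = 52.49∠-49.4° V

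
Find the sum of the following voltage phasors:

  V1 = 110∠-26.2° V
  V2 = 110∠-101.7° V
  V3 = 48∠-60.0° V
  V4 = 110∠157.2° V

Step 1 — Convert each phasor to rectangular form:
  V1 = 110·(cos(-26.2°) + j·sin(-26.2°)) = 98.7 - j48.57 V
  V2 = 110·(cos(-101.7°) + j·sin(-101.7°)) = -22.31 - j107.7 V
  V3 = 48·(cos(-60.0°) + j·sin(-60.0°)) = 24 - j41.57 V
  V4 = 110·(cos(157.2°) + j·sin(157.2°)) = -101.4 + j42.63 V
Step 2 — Sum components: V_total = -1.013 - j155.2 V.
Step 3 — Convert to polar: |V_total| = 155.2 V, ∠V_total = -90.4°.

V_total = 155.2∠-90.4° V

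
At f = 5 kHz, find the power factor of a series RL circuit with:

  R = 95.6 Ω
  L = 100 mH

Step 1 — Angular frequency: ω = 2π·f = 2π·5000 = 3.142e+04 rad/s.
Step 2 — Component impedances:
  R: Z = R = 95.6 Ω
  L: Z = jωL = j·3.142e+04·0.1 = 0 + j3142 Ω
Step 3 — Series combination: Z_total = R + L = 95.6 + j3142 Ω = 3143∠88.3° Ω.
Step 4 — Power factor: PF = cos(φ) = Re(Z)/|Z| = 95.6/3143 = 0.03042.
Step 5 — Type: Im(Z) = 3142 ⇒ lagging (phase φ = 88.3°).

PF = 0.03042 (lagging, φ = 88.3°)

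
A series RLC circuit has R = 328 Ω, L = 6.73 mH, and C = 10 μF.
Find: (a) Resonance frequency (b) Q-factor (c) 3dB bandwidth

Step 1 — Resonance condition Im(Z)=0 gives ω₀ = 1/√(LC).
Step 2 — ω₀ = 1/√(0.00673·1e-05) = 3855 rad/s.
Step 3 — f₀ = ω₀/(2π) = 613.5 Hz.
Step 4 — Series Q: Q = ω₀L/R = 3855·0.00673/328 = 0.07909.
Step 5 — 3dB bandwidth: Δω = ω₀/Q = 4.874e+04 rad/s; BW = Δω/(2π) = 7757 Hz.

(a) f₀ = 613.5 Hz  (b) Q = 0.07909  (c) BW = 7757 Hz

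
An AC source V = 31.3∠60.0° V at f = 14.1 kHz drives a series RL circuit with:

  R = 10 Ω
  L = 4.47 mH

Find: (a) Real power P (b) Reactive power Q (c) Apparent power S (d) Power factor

Step 1 — Angular frequency: ω = 2π·f = 2π·1.41e+04 = 8.859e+04 rad/s.
Step 2 — Component impedances:
  R: Z = R = 10 Ω
  L: Z = jωL = j·8.859e+04·0.00447 = 0 + j396 Ω
Step 3 — Series combination: Z_total = R + L = 10 + j396 Ω = 396.1∠88.6° Ω.
Step 4 — Source phasor: V = 31.3∠60.0° V = 15.65 + j27.11 V.
Step 5 — Current: I = V / Z = 0.0694 - j0.03777 A = 0.07901∠-28.6° A.
Step 6 — Complex power: S = V·I* = 0.06243 + j2.472 VA.
Step 7 — Real power: P = Re(S) = 0.06243 W.
Step 8 — Reactive power: Q = Im(S) = 2.472 VAR.
Step 9 — Apparent power: |S| = 2.473 VA.
Step 10 — Power factor: PF = P/|S| = 0.02524 (lagging).

(a) P = 0.06243 W  (b) Q = 2.472 VAR  (c) S = 2.473 VA  (d) PF = 0.02524 (lagging)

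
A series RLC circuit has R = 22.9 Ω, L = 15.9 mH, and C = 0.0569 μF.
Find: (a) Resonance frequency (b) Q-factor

Step 1 — Resonance condition Im(Z)=0 gives ω₀ = 1/√(LC).
Step 2 — ω₀ = 1/√(0.0159·5.69e-08) = 3.325e+04 rad/s.
Step 3 — f₀ = ω₀/(2π) = 5291 Hz.
Step 4 — Series Q: Q = ω₀L/R = 3.325e+04·0.0159/22.9 = 23.08.

(a) f₀ = 5291 Hz  (b) Q = 23.08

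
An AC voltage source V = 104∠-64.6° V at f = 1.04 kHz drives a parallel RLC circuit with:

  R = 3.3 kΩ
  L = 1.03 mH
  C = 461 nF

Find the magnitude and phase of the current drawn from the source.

Step 1 — Angular frequency: ω = 2π·f = 2π·1040 = 6535 rad/s.
Step 2 — Component impedances:
  R: Z = R = 3300 Ω
  L: Z = jωL = j·6535·0.00103 = 0 + j6.731 Ω
  C: Z = 1/(jωC) = -j/(ω·C) = 0 - j332 Ω
Step 3 — Parallel combination: 1/Z_total = 1/R + 1/L + 1/C; Z_total = 0.0143 + j6.87 Ω = 6.87∠89.9° Ω.
Step 4 — Source phasor: V = 104∠-64.6° V = 44.61 - j93.95 V.
Step 5 — Ohm's law: I = V / Z_total = (44.61 - j93.95) / (0.0143 + j6.87) = -13.66 - j6.522 A.
Step 6 — Convert to polar: |I| = 15.14 A, ∠I = -154.5°.

I = 15.14∠-154.5° A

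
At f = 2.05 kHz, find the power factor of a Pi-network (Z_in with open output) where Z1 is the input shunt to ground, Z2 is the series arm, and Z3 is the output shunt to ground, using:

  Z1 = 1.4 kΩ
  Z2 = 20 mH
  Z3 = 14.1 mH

Step 1 — Angular frequency: ω = 2π·f = 2π·2050 = 1.288e+04 rad/s.
Step 2 — Component impedances:
  Z1: Z = R = 1400 Ω
  Z2: Z = jωL = j·1.288e+04·0.02 = 0 + j257.6 Ω
  Z3: Z = jωL = j·1.288e+04·0.0141 = 0 + j181.6 Ω
Step 3 — With open output, the series arm Z2 and the output shunt Z3 appear in series to ground: Z2 + Z3 = 0 + j439.2 Ω.
Step 4 — Parallel with input shunt Z1: Z_in = Z1 || (Z2 + Z3) = 125.5 + j399.9 Ω = 419.1∠72.6° Ω.
Step 5 — Power factor: PF = cos(φ) = Re(Z)/|Z| = 125.45/419.09 = 0.2993.
Step 6 — Type: Im(Z) = 399.9 ⇒ lagging (phase φ = 72.6°).

PF = 0.2993 (lagging, φ = 72.6°)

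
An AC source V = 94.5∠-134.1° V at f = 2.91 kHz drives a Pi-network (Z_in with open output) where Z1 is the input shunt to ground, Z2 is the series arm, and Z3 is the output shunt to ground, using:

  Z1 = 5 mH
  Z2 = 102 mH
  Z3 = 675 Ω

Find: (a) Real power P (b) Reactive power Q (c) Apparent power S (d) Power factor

Step 1 — Angular frequency: ω = 2π·f = 2π·2910 = 1.828e+04 rad/s.
Step 2 — Component impedances:
  Z1: Z = jωL = j·1.828e+04·0.005 = 0 + j91.42 Ω
  Z2: Z = jωL = j·1.828e+04·0.102 = 0 + j1865 Ω
  Z3: Z = R = 675 Ω
Step 3 — With open output, the series arm Z2 and the output shunt Z3 appear in series to ground: Z2 + Z3 = 675 + j1865 Ω.
Step 4 — Parallel with input shunt Z1: Z_in = Z1 || (Z2 + Z3) = 1.317 + j87.6 Ω = 87.61∠89.1° Ω.
Step 5 — Source phasor: V = 94.5∠-134.1° V = -65.76 - j67.86 V.
Step 6 — Current: I = V / Z = -0.7858 + j0.7389 A = 1.079∠136.8° A.
Step 7 — Complex power: S = V·I* = 1.532 + j101.9 VA.
Step 8 — Real power: P = Re(S) = 1.532 W.
Step 9 — Reactive power: Q = Im(S) = 101.9 VAR.
Step 10 — Apparent power: |S| = 101.9 VA.
Step 11 — Power factor: PF = P/|S| = 0.01503 (lagging).

(a) P = 1.532 W  (b) Q = 101.9 VAR  (c) S = 101.9 VA  (d) PF = 0.01503 (lagging)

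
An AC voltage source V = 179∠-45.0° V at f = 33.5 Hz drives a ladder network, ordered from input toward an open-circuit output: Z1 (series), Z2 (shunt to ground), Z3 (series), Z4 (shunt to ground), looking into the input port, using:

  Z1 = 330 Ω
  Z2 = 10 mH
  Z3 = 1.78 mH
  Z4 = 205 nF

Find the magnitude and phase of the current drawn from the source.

Step 1 — Angular frequency: ω = 2π·f = 2π·33.5 = 210.5 rad/s.
Step 2 — Component impedances:
  Z1: Z = R = 330 Ω
  Z2: Z = jωL = j·210.5·0.01 = 0 + j2.105 Ω
  Z3: Z = jωL = j·210.5·0.00178 = 0 + j0.3747 Ω
  Z4: Z = 1/(jωC) = -j/(ω·C) = 0 - j2.318e+04 Ω
Step 3 — Ladder network (open output): work backward from the far end, alternating series and parallel combinations. Z_in = 330 + j2.105 Ω = 330∠0.4° Ω.
Step 4 — Source phasor: V = 179∠-45.0° V = 126.6 - j126.6 V.
Step 5 — Ohm's law: I = V / Z_total = (126.6 - j126.6) / (330 + j2.105) = 0.3811 - j0.386 A.
Step 6 — Convert to polar: |I| = 0.5424 A, ∠I = -45.4°.

I = 0.5424∠-45.4° A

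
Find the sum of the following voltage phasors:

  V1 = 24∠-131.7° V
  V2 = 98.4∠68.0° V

Step 1 — Convert each phasor to rectangular form:
  V1 = 24·(cos(-131.7°) + j·sin(-131.7°)) = -15.97 - j17.92 V
  V2 = 98.4·(cos(68.0°) + j·sin(68.0°)) = 36.86 + j91.23 V
Step 2 — Sum components: V_total = 20.9 + j73.32 V.
Step 3 — Convert to polar: |V_total| = 76.24 V, ∠V_total = 74.1°.

V_total = 76.24∠74.1° V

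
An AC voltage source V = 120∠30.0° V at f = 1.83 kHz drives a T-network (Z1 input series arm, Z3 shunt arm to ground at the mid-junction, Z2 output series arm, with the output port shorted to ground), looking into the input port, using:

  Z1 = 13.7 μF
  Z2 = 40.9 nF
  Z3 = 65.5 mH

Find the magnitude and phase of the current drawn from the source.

Step 1 — Angular frequency: ω = 2π·f = 2π·1830 = 1.15e+04 rad/s.
Step 2 — Component impedances:
  Z1: Z = 1/(jωC) = -j/(ω·C) = 0 - j6.348 Ω
  Z2: Z = 1/(jωC) = -j/(ω·C) = 0 - j2126 Ω
  Z3: Z = jωL = j·1.15e+04·0.0655 = 0 + j753.1 Ω
Step 3 — With the output port shorted to ground, the output series arm Z2 runs from the junction to ground; the shunt arm Z3 also runs from the junction to ground. They appear in parallel: Z3 || Z2 = 0 + j1166 Ω.
Step 4 — Series with input arm Z1: Z_in = Z1 + (Z3 || Z2) = 0 + j1160 Ω = 1160∠90.0° Ω.
Step 5 — Source phasor: V = 120∠30.0° V = 103.9 + j60 V.
Step 6 — Ohm's law: I = V / Z_total = (103.9 + j60) / (0 + j1160) = 0.05173 - j0.0896 A.
Step 7 — Convert to polar: |I| = 0.1035 A, ∠I = -60.0°.

I = 0.1035∠-60.0° A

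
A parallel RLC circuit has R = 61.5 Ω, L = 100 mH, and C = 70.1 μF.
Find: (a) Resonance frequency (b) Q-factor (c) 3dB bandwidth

Step 1 — Resonance: ω₀ = 1/√(LC) = 1/√(0.1·7.01e-05) = 377.7 rad/s.
Step 2 — f₀ = ω₀/(2π) = 60.11 Hz.
Step 3 — Parallel Q: Q = R/(ω₀L) = 61.5/(377.7·0.1) = 1.628.
Step 4 — Bandwidth: Δω = ω₀/Q = 232 rad/s; BW = Δω/(2π) = 36.92 Hz.

(a) f₀ = 60.11 Hz  (b) Q = 1.628  (c) BW = 36.92 Hz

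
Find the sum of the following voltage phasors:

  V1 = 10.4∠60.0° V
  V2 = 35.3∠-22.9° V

Step 1 — Convert each phasor to rectangular form:
  V1 = 10.4·(cos(60.0°) + j·sin(60.0°)) = 5.2 + j9.007 V
  V2 = 35.3·(cos(-22.9°) + j·sin(-22.9°)) = 32.52 - j13.74 V
Step 2 — Sum components: V_total = 37.72 - j4.729 V.
Step 3 — Convert to polar: |V_total| = 38.01 V, ∠V_total = -7.1°.

V_total = 38.01∠-7.1° V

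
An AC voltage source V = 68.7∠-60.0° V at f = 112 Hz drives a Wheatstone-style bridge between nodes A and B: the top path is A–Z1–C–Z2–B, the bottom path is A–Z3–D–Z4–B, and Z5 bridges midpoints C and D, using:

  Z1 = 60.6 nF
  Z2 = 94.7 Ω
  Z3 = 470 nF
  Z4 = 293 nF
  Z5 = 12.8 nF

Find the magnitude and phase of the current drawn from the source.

Step 1 — Angular frequency: ω = 2π·f = 2π·112 = 703.7 rad/s.
Step 2 — Component impedances:
  Z1: Z = 1/(jωC) = -j/(ω·C) = 0 - j2.345e+04 Ω
  Z2: Z = R = 94.7 Ω
  Z3: Z = 1/(jωC) = -j/(ω·C) = 0 - j3023 Ω
  Z4: Z = 1/(jωC) = -j/(ω·C) = 0 - j4850 Ω
  Z5: Z = 1/(jωC) = -j/(ω·C) = 0 - j1.11e+05 Ω
Step 3 — Bridge requires nodal analysis (the Z5 bridge couples midpoints C and D, so the two paths cannot be reduced to a simple series/parallel combination). Setting node B to ground and injecting 1 A at node A, the 3-node admittance system at A, C, D solves to V_A = Z_AB = 7.32 - j5780 Ω = 5780∠-89.9° Ω.
Step 4 — Source phasor: V = 68.7∠-60.0° V = 34.35 - j59.5 V.
Step 5 — Ohm's law: I = V / Z_total = (34.35 - j59.5) / (7.32 - j5780) = 0.0103 + j0.00593 A.
Step 6 — Convert to polar: |I| = 0.01189 A, ∠I = 29.9°.

I = 0.01189∠29.9° A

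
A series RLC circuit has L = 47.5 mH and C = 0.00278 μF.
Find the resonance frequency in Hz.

Step 1 — Resonance condition Im(Z)=0 gives ω₀ = 1/√(LC).
Step 2 — ω₀ = 1/√(0.0475·2.78e-09) = 8.702e+04 rad/s.
Step 3 — f₀ = ω₀/(2π) = 1.385e+04 Hz.

f₀ = 1.385e+04 Hz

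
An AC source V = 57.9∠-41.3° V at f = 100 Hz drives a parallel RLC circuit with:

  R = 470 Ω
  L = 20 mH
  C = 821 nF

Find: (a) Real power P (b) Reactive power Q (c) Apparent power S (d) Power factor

Step 1 — Angular frequency: ω = 2π·f = 2π·100 = 628.3 rad/s.
Step 2 — Component impedances:
  R: Z = R = 470 Ω
  L: Z = jωL = j·628.3·0.02 = 0 + j12.57 Ω
  C: Z = 1/(jωC) = -j/(ω·C) = 0 - j1939 Ω
Step 3 — Parallel combination: 1/Z_total = 1/R + 1/L + 1/C; Z_total = 0.3401 + j12.64 Ω = 12.64∠88.5° Ω.
Step 4 — Source phasor: V = 57.9∠-41.3° V = 43.5 - j38.21 V.
Step 5 — Current: I = V / Z = -2.929 - j3.52 A = 4.579∠-129.8° A.
Step 6 — Complex power: S = V·I* = 7.133 + j265 VA.
Step 7 — Real power: P = Re(S) = 7.133 W.
Step 8 — Reactive power: Q = Im(S) = 265 VAR.
Step 9 — Apparent power: |S| = 265.1 VA.
Step 10 — Power factor: PF = P/|S| = 0.0269 (lagging).

(a) P = 7.133 W  (b) Q = 265 VAR  (c) S = 265.1 VA  (d) PF = 0.0269 (lagging)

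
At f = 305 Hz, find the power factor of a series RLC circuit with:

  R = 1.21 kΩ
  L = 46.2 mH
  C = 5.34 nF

Step 1 — Angular frequency: ω = 2π·f = 2π·305 = 1916 rad/s.
Step 2 — Component impedances:
  R: Z = R = 1210 Ω
  L: Z = jωL = j·1916·0.0462 = 0 + j88.54 Ω
  C: Z = 1/(jωC) = -j/(ω·C) = 0 - j9.772e+04 Ω
Step 3 — Series combination: Z_total = R + L + C = 1210 - j9.763e+04 Ω = 9.764e+04∠-89.3° Ω.
Step 4 — Power factor: PF = cos(φ) = Re(Z)/|Z| = 1210/9.764e+04 = 0.01239.
Step 5 — Type: Im(Z) = -9.763e+04 ⇒ leading (phase φ = -89.3°).

PF = 0.01239 (leading, φ = -89.3°)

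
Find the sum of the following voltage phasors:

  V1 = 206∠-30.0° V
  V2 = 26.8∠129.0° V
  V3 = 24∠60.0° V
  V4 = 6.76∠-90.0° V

Step 1 — Convert each phasor to rectangular form:
  V1 = 206·(cos(-30.0°) + j·sin(-30.0°)) = 178.4 - j103 V
  V2 = 26.8·(cos(129.0°) + j·sin(129.0°)) = -16.87 + j20.83 V
  V3 = 24·(cos(60.0°) + j·sin(60.0°)) = 12 + j20.78 V
  V4 = 6.76·(cos(-90.0°) + j·sin(-90.0°)) = 0 - j6.76 V
Step 2 — Sum components: V_total = 173.5 - j68.15 V.
Step 3 — Convert to polar: |V_total| = 186.4 V, ∠V_total = -21.4°.

V_total = 186.4∠-21.4° V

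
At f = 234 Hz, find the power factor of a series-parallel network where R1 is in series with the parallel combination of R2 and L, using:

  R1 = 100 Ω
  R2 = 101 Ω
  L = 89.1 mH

Step 1 — Angular frequency: ω = 2π·f = 2π·234 = 1470 rad/s.
Step 2 — Component impedances:
  R1: Z = R = 100 Ω
  R2: Z = R = 101 Ω
  L: Z = jωL = j·1470·0.0891 = 0 + j131 Ω
Step 3 — Parallel branch: R2 || L = 1/(1/R2 + 1/L) = 63.35 + j48.84 Ω.
Step 4 — Series with R1: Z_total = R1 + (R2 || L) = 163.3 + j48.84 Ω = 170.5∠16.6° Ω.
Step 5 — Power factor: PF = cos(φ) = Re(Z)/|Z| = 163.35/170.49 = 0.9581.
Step 6 — Type: Im(Z) = 48.84 ⇒ lagging (phase φ = 16.6°).

PF = 0.9581 (lagging, φ = 16.6°)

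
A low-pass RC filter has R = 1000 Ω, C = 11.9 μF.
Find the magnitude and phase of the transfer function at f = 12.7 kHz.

Step 1 — Angular frequency: ω = 2π·1.27e+04 = 7.98e+04 rad/s.
Step 2 — Transfer function: H(jω) = 1/(1 + jωRC).
Step 3 — Denominator: 1 + jωRC = 1 + j·7.98e+04·1000·1.19e-05 = 1 + j949.6.
Step 4 — H = 1.109e-06 - j0.001053.
Step 5 — Magnitude: |H| = 0.001053 (-59.6 dB); phase: φ = -89.9°.

|H| = 0.001053 (-59.6 dB), φ = -89.9°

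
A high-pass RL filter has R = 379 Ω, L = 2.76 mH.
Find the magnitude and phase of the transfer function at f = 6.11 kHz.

Step 1 — Angular frequency: ω = 2π·6110 = 3.839e+04 rad/s.
Step 2 — Transfer function: H(jω) = jωL/(R + jωL).
Step 3 — Numerator jωL = j·106; denominator R + jωL = 379 + j106.
Step 4 — H = 0.07249 + j0.2593.
Step 5 — Magnitude: |H| = 0.2692 (-11.4 dB); phase: φ = 74.4°.

|H| = 0.2692 (-11.4 dB), φ = 74.4°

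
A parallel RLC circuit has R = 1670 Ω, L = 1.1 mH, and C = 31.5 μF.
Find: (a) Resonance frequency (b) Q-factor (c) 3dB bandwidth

Step 1 — Resonance: ω₀ = 1/√(LC) = 1/√(0.0011·3.15e-05) = 5372 rad/s.
Step 2 — f₀ = ω₀/(2π) = 855 Hz.
Step 3 — Parallel Q: Q = R/(ω₀L) = 1670/(5372·0.0011) = 282.6.
Step 4 — Bandwidth: Δω = ω₀/Q = 19.01 rad/s; BW = Δω/(2π) = 3.025 Hz.

(a) f₀ = 855 Hz  (b) Q = 282.6  (c) BW = 3.025 Hz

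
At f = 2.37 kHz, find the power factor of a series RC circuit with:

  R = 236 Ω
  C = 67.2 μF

Step 1 — Angular frequency: ω = 2π·f = 2π·2370 = 1.489e+04 rad/s.
Step 2 — Component impedances:
  R: Z = R = 236 Ω
  C: Z = 1/(jωC) = -j/(ω·C) = 0 - j0.9993 Ω
Step 3 — Series combination: Z_total = R + C = 236 - j0.9993 Ω = 236∠-0.2° Ω.
Step 4 — Power factor: PF = cos(φ) = Re(Z)/|Z| = 236/236 = 1.
Step 5 — Type: Im(Z) = -0.9993 ⇒ leading (phase φ = -0.2°).

PF = 1 (leading, φ = -0.2°)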